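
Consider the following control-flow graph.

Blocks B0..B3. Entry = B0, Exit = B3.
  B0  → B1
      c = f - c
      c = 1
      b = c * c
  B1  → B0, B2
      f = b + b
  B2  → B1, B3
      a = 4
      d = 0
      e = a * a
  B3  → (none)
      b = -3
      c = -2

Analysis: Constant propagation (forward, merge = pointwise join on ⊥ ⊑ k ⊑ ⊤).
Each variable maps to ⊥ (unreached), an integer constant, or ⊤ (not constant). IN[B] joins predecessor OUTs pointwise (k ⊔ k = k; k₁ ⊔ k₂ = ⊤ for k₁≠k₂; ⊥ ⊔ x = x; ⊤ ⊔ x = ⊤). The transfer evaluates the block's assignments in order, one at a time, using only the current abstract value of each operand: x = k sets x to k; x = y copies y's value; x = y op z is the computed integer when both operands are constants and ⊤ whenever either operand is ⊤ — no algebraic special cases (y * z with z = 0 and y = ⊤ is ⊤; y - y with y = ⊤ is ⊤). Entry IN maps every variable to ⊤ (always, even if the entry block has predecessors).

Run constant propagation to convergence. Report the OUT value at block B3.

Per-block solution:
  B0:   IN=(all ⊤)   OUT={b:1, c:1; rest ⊤}
  B1:   IN={b:1, c:1; rest ⊤}   OUT={b:1, c:1, f:2; rest ⊤}
  B2:   IN={b:1, c:1, f:2; rest ⊤}   OUT={a:4, b:1, c:1, d:0, e:16, f:2; rest ⊤}
  B3:   IN={a:4, b:1, c:1, d:0, e:16, f:2; rest ⊤}   OUT={a:4, b:-3, c:-2, d:0, e:16, f:2; rest ⊤}

Merge at B3: IN[B3] = OUT[B2] = {a: 4, b: 1, c: 1, d: 0, e: 16, f: 2}
Applying B3's transfer function to that IN value gives OUT[B3] (row B3 above).

Answer: {a: 4, b: -3, c: -2, d: 0, e: 16, f: 2}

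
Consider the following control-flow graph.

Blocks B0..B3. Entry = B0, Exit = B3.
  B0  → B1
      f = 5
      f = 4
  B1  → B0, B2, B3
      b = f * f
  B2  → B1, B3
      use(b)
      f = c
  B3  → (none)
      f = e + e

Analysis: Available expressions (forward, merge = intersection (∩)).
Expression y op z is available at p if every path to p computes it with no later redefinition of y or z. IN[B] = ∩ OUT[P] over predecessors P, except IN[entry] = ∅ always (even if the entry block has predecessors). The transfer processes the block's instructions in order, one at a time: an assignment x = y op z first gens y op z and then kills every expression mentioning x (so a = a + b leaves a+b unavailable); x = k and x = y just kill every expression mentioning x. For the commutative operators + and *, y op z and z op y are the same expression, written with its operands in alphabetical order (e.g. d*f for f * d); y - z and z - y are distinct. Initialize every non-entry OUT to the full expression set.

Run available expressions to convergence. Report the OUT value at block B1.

Answer: {f*f}

Derivation:
Per-block solution:
  B0: | IN={} | OUT={}
  B1: | IN={} | OUT={f*f}
  B2: | IN={f*f} | OUT={}
  B3: | IN={} | OUT={e+e}

Merge at B1: IN[B1] = OUT[B0] ∩ OUT[B2] = {}
Applying B1's transfer function to that IN value gives OUT[B1] (row B1 above).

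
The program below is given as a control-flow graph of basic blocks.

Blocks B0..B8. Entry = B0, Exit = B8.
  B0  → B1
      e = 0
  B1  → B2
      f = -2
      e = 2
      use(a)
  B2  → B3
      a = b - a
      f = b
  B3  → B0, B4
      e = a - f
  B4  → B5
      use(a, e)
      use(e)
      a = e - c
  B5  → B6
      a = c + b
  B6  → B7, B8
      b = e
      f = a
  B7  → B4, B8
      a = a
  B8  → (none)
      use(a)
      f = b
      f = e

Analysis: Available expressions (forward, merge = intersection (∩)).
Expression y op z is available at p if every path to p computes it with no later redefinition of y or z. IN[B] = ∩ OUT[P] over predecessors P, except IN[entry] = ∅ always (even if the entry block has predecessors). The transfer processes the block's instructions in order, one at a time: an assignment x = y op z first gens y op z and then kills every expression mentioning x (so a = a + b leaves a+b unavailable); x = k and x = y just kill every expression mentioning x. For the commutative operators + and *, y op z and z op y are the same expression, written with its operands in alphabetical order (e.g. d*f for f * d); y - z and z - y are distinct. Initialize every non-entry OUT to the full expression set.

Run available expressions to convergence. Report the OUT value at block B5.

Answer: {b+c, e-c}

Trace:
Converged values:
  B0:   IN={}   OUT={}
  B1:   IN={}   OUT={}
  B2:   IN={}   OUT={}
  B3:   IN={}   OUT={a-f}
  B4:   IN={}   OUT={e-c}
  B5:   IN={e-c}   OUT={b+c, e-c}
  B6:   IN={b+c, e-c}   OUT={e-c}
  B7:   IN={e-c}   OUT={e-c}
  B8:   IN={e-c}   OUT={e-c}

Merge at B5: IN[B5] = OUT[B4] = {e-c}
Applying B5's transfer function to that IN value gives OUT[B5] (row B5 above).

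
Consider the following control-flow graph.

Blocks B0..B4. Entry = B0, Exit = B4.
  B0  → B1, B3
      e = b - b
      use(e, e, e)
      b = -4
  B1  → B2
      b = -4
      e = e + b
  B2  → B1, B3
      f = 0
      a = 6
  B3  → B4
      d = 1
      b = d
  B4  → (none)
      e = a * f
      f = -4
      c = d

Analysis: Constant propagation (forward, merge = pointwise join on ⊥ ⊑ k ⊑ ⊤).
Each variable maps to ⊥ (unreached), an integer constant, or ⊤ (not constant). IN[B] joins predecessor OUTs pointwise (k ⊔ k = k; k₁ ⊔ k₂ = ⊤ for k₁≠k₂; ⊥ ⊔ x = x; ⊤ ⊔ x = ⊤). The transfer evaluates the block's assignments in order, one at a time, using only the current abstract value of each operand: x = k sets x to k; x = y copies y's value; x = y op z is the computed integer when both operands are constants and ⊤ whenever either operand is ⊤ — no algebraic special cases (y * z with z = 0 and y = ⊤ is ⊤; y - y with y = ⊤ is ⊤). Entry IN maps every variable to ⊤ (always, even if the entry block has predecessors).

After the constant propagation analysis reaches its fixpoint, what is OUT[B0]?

Fixpoint table:
  B0:   IN=(all ⊤)   OUT={b:-4; rest ⊤}
  B1:   IN={b:-4; rest ⊤}   OUT={b:-4; rest ⊤}
  B2:   IN={b:-4; rest ⊤}   OUT={a:6, b:-4, f:0; rest ⊤}
  B3:   IN={b:-4; rest ⊤}   OUT={b:1, d:1; rest ⊤}
  B4:   IN={b:1, d:1; rest ⊤}   OUT={b:1, c:1, d:1, f:-4; rest ⊤}

B0 is the boundary node: IN[B0] = {a: ⊤, b: ⊤, c: ⊤, d: ⊤, e: ⊤, f: ⊤}
Applying B0's transfer function to that IN value gives OUT[B0] (row B0 above).

Answer: {a: ⊤, b: -4, c: ⊤, d: ⊤, e: ⊤, f: ⊤}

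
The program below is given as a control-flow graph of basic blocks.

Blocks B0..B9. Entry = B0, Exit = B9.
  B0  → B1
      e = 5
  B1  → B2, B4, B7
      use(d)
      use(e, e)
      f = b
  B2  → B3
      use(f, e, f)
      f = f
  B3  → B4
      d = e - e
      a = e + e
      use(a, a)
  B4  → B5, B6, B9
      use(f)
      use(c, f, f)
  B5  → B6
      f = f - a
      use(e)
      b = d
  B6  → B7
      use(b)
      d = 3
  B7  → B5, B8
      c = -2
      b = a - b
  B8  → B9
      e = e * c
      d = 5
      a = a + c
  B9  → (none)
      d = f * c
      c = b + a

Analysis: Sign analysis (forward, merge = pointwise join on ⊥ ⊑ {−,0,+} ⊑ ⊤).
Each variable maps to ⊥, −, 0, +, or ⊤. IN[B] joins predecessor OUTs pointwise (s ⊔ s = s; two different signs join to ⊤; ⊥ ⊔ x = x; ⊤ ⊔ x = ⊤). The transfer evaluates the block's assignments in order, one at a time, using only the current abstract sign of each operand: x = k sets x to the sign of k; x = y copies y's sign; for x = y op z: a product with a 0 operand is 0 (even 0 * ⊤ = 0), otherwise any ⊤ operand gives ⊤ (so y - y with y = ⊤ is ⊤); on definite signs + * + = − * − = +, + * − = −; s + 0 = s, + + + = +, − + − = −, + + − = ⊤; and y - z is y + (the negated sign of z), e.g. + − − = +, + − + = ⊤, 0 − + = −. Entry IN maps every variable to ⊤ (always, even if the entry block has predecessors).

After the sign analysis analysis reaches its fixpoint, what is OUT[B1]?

Answer: {a: ⊤, b: ⊤, c: ⊤, d: ⊤, e: +, f: ⊤}

Trace:
Per-block solution:
  B0: | IN=(all ⊤) | OUT={e:+; rest ⊤}
  B1: | IN={e:+; rest ⊤} | OUT={e:+; rest ⊤}
  B2: | IN={e:+; rest ⊤} | OUT={e:+; rest ⊤}
  B3: | IN={e:+; rest ⊤} | OUT={a:+, e:+; rest ⊤}
  B4: | IN={e:+; rest ⊤} | OUT={e:+; rest ⊤}
  B5: | IN={e:+; rest ⊤} | OUT={e:+; rest ⊤}
  B6: | IN={e:+; rest ⊤} | OUT={d:+, e:+; rest ⊤}
  B7: | IN={e:+; rest ⊤} | OUT={c:-, e:+; rest ⊤}
  B8: | IN={c:-, e:+; rest ⊤} | OUT={c:-, d:+, e:-; rest ⊤}
  B9: | IN=(all ⊤) | OUT=(all ⊤)

Merge at B1: IN[B1] = OUT[B0] = {a: ⊤, b: ⊤, c: ⊤, d: ⊤, e: +, f: ⊤}
Applying B1's transfer function to that IN value gives OUT[B1] (row B1 above).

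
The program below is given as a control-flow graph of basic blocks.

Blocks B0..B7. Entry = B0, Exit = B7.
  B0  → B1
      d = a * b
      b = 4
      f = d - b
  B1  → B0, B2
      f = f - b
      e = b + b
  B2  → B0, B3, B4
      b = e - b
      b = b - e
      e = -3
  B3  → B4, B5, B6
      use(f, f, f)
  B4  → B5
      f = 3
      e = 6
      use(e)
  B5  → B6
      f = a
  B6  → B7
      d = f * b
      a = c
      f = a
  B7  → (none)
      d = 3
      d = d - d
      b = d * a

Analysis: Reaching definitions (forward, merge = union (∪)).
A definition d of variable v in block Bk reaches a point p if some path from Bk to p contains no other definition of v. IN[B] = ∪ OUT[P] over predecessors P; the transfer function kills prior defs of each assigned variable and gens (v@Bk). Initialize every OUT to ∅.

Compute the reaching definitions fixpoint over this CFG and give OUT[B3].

Converged values:
  B0: | IN={b@B0, b@B2, d@B0, e@B1, e@B2, f@B1} | OUT={b@B0, d@B0, e@B1, e@B2, f@B0}
  B1: | IN={b@B0, d@B0, e@B1, e@B2, f@B0} | OUT={b@B0, d@B0, e@B1, f@B1}
  B2: | IN={b@B0, d@B0, e@B1, f@B1} | OUT={b@B2, d@B0, e@B2, f@B1}
  B3: | IN={b@B2, d@B0, e@B2, f@B1} | OUT={b@B2, d@B0, e@B2, f@B1}
  B4: | IN={b@B2, d@B0, e@B2, f@B1} | OUT={b@B2, d@B0, e@B4, f@B4}
  B5: | IN={b@B2, d@B0, e@B2, e@B4, f@B1, f@B4} | OUT={b@B2, d@B0, e@B2, e@B4, f@B5}
  B6: | IN={b@B2, d@B0, e@B2, e@B4, f@B1, f@B5} | OUT={a@B6, b@B2, d@B6, e@B2, e@B4, f@B6}
  B7: | IN={a@B6, b@B2, d@B6, e@B2, e@B4, f@B6} | OUT={a@B6, b@B7, d@B7, e@B2, e@B4, f@B6}

Merge at B3: IN[B3] = OUT[B2] = {b@B2, d@B0, e@B2, f@B1}
Applying B3's transfer function to that IN value gives OUT[B3] (row B3 above).

Answer: {b@B2, d@B0, e@B2, f@B1}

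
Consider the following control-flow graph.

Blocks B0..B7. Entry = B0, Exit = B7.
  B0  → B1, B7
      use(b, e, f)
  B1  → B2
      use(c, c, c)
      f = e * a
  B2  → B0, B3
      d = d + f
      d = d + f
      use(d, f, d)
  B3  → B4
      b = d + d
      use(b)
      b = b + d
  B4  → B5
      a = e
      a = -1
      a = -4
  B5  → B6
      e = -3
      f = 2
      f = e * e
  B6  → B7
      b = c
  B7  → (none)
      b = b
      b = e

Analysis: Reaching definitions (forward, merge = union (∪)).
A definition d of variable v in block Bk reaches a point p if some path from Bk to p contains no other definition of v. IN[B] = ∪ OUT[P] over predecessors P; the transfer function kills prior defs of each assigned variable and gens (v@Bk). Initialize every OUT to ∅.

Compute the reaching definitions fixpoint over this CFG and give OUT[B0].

Answer: {d@B2, f@B1}

Working:
Fixpoint table:
  B0:   IN={d@B2, f@B1}   OUT={d@B2, f@B1}
  B1:   IN={d@B2, f@B1}   OUT={d@B2, f@B1}
  B2:   IN={d@B2, f@B1}   OUT={d@B2, f@B1}
  B3:   IN={d@B2, f@B1}   OUT={b@B3, d@B2, f@B1}
  B4:   IN={b@B3, d@B2, f@B1}   OUT={a@B4, b@B3, d@B2, f@B1}
  B5:   IN={a@B4, b@B3, d@B2, f@B1}   OUT={a@B4, b@B3, d@B2, e@B5, f@B5}
  B6:   IN={a@B4, b@B3, d@B2, e@B5, f@B5}   OUT={a@B4, b@B6, d@B2, e@B5, f@B5}
  B7:   IN={a@B4, b@B6, d@B2, e@B5, f@B1, f@B5}   OUT={a@B4, b@B7, d@B2, e@B5, f@B1, f@B5}

Merge at B0 (entry node, so the boundary value {} is joined with the incoming edge(s)): IN[B0] = {} ⊔ OUT[B2] = {d@B2, f@B1}
Applying B0's transfer function to that IN value gives OUT[B0] (row B0 above).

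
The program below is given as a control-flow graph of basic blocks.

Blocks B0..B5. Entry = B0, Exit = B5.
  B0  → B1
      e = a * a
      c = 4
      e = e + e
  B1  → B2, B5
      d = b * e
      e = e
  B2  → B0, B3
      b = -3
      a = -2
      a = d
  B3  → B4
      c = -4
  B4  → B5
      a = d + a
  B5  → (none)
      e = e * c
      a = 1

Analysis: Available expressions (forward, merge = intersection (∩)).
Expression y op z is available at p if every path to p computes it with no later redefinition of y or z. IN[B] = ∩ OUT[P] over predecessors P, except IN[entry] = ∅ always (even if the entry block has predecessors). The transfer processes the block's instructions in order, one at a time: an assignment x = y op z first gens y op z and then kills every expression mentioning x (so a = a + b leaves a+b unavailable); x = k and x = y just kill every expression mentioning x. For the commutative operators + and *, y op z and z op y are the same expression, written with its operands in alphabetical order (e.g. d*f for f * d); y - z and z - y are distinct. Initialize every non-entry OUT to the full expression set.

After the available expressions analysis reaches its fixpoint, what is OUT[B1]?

Answer: {a*a}

Working:
Per-block solution:
  B0:   IN={}   OUT={a*a}
  B1:   IN={a*a}   OUT={a*a}
  B2:   IN={a*a}   OUT={}
  B3:   IN={}   OUT={}
  B4:   IN={}   OUT={}
  B5:   IN={}   OUT={}

Merge at B1: IN[B1] = OUT[B0] = {a*a}
Applying B1's transfer function to that IN value gives OUT[B1] (row B1 above).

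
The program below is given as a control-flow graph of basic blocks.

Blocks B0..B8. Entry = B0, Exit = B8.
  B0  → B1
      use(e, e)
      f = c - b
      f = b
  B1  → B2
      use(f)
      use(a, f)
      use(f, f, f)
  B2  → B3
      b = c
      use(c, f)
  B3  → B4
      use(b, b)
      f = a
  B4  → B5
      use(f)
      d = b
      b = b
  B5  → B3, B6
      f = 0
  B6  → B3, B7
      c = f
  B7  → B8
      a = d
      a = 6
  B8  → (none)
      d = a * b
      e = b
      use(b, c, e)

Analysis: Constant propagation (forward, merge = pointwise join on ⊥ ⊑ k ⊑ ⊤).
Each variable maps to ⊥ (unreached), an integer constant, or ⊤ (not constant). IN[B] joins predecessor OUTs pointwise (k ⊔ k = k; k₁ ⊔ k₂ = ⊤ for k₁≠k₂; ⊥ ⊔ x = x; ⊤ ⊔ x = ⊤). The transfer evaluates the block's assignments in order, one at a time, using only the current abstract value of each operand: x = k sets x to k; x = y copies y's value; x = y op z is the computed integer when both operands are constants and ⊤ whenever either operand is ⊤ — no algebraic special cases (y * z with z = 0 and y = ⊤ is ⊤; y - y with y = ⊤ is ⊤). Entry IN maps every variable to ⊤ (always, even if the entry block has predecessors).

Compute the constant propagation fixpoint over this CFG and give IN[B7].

Converged values:
  B0:  IN=(all ⊤)  OUT=(all ⊤)
  B1:  IN=(all ⊤)  OUT=(all ⊤)
  B2:  IN=(all ⊤)  OUT=(all ⊤)
  B3:  IN=(all ⊤)  OUT=(all ⊤)
  B4:  IN=(all ⊤)  OUT=(all ⊤)
  B5:  IN=(all ⊤)  OUT={f:0; rest ⊤}
  B6:  IN={f:0; rest ⊤}  OUT={c:0, f:0; rest ⊤}
  B7:  IN={c:0, f:0; rest ⊤}  OUT={a:6, c:0, f:0; rest ⊤}
  B8:  IN={a:6, c:0, f:0; rest ⊤}  OUT={a:6, c:0, f:0; rest ⊤}

Merge at B7: IN[B7] = OUT[B6] = {a: ⊤, b: ⊤, c: 0, d: ⊤, e: ⊤, f: 0}

Answer: {a: ⊤, b: ⊤, c: 0, d: ⊤, e: ⊤, f: 0}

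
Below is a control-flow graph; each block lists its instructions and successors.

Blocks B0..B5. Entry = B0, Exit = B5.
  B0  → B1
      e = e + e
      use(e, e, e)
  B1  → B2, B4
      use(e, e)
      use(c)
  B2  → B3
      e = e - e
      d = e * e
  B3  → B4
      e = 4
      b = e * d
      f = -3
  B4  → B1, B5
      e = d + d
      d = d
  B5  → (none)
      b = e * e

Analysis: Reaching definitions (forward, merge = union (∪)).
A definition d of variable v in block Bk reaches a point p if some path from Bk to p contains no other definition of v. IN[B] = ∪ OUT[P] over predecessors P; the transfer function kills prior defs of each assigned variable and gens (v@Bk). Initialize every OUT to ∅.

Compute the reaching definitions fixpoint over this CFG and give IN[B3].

Answer: {b@B3, d@B2, e@B2, f@B3}

Working:
Per-block solution:
  B0:  IN={}  OUT={e@B0}
  B1:  IN={b@B3, d@B4, e@B0, e@B4, f@B3}  OUT={b@B3, d@B4, e@B0, e@B4, f@B3}
  B2:  IN={b@B3, d@B4, e@B0, e@B4, f@B3}  OUT={b@B3, d@B2, e@B2, f@B3}
  B3:  IN={b@B3, d@B2, e@B2, f@B3}  OUT={b@B3, d@B2, e@B3, f@B3}
  B4:  IN={b@B3, d@B2, d@B4, e@B0, e@B3, e@B4, f@B3}  OUT={b@B3, d@B4, e@B4, f@B3}
  B5:  IN={b@B3, d@B4, e@B4, f@B3}  OUT={b@B5, d@B4, e@B4, f@B3}

Merge at B3: IN[B3] = OUT[B2] = {b@B3, d@B2, e@B2, f@B3}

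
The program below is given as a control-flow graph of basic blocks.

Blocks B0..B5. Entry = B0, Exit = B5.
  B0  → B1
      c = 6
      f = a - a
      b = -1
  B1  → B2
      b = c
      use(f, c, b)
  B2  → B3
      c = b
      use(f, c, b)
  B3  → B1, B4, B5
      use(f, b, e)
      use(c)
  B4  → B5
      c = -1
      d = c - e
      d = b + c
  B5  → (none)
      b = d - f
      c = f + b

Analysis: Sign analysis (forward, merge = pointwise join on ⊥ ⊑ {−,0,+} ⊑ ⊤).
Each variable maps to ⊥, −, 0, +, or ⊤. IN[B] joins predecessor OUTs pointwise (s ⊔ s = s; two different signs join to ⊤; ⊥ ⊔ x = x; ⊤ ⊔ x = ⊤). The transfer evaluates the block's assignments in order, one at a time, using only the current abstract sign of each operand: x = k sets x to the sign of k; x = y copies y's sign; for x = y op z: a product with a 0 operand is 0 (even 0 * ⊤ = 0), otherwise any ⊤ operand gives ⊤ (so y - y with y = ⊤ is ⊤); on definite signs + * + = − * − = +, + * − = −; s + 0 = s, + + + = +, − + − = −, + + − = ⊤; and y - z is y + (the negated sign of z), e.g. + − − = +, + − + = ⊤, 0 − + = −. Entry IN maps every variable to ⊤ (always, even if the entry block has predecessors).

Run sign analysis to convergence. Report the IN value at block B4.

Answer: {a: ⊤, b: +, c: +, d: ⊤, e: ⊤, f: ⊤}

Working:
Converged values:
  B0: | IN=(all ⊤) | OUT={b:-, c:+; rest ⊤}
  B1: | IN={c:+; rest ⊤} | OUT={b:+, c:+; rest ⊤}
  B2: | IN={b:+, c:+; rest ⊤} | OUT={b:+, c:+; rest ⊤}
  B3: | IN={b:+, c:+; rest ⊤} | OUT={b:+, c:+; rest ⊤}
  B4: | IN={b:+, c:+; rest ⊤} | OUT={b:+, c:-; rest ⊤}
  B5: | IN={b:+; rest ⊤} | OUT=(all ⊤)

Merge at B4: IN[B4] = OUT[B3] = {a: ⊤, b: +, c: +, d: ⊤, e: ⊤, f: ⊤}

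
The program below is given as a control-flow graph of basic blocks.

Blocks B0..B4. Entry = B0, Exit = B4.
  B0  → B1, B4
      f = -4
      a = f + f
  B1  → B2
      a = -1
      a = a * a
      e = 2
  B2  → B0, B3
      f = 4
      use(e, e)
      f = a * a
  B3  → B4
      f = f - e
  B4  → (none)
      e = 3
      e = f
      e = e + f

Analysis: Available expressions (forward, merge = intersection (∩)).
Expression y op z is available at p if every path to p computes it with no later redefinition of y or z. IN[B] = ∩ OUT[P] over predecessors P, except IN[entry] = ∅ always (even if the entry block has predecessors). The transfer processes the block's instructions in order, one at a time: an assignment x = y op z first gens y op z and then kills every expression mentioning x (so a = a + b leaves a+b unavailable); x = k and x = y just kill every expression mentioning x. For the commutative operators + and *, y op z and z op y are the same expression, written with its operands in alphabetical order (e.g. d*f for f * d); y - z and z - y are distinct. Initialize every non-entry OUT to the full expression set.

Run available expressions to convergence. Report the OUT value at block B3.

Converged values:
  B0: | IN={} | OUT={f+f}
  B1: | IN={f+f} | OUT={f+f}
  B2: | IN={f+f} | OUT={a*a}
  B3: | IN={a*a} | OUT={a*a}
  B4: | IN={} | OUT={}

Merge at B3: IN[B3] = OUT[B2] = {a*a}
Applying B3's transfer function to that IN value gives OUT[B3] (row B3 above).

Answer: {a*a}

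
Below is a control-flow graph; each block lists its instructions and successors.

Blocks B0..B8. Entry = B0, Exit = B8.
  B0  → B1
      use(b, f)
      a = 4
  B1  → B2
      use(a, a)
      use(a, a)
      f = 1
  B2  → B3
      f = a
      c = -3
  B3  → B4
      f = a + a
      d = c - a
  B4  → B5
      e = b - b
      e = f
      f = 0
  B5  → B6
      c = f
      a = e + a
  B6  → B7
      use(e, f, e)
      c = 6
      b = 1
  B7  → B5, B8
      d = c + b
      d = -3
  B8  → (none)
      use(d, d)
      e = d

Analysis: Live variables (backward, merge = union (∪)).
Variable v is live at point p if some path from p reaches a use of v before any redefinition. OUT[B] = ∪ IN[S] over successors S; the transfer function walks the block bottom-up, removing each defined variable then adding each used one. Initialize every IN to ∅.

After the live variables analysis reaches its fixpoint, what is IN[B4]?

Answer: {a, b, f}

Derivation:
Per-block solution:
  B0: | IN={b, f} | OUT={a, b}
  B1: | IN={a, b} | OUT={a, b}
  B2: | IN={a, b} | OUT={a, b, c}
  B3: | IN={a, b, c} | OUT={a, b, f}
  B4: | IN={a, b, f} | OUT={a, e, f}
  B5: | IN={a, e, f} | OUT={a, e, f}
  B6: | IN={a, e, f} | OUT={a, b, c, e, f}
  B7: | IN={a, b, c, e, f} | OUT={a, d, e, f}
  B8: | IN={d} | OUT={}

Merge at B4: OUT[B4] = IN[B5] = {a, e, f}
Applying B4's transfer function to that OUT value gives IN[B4] (row B4 above).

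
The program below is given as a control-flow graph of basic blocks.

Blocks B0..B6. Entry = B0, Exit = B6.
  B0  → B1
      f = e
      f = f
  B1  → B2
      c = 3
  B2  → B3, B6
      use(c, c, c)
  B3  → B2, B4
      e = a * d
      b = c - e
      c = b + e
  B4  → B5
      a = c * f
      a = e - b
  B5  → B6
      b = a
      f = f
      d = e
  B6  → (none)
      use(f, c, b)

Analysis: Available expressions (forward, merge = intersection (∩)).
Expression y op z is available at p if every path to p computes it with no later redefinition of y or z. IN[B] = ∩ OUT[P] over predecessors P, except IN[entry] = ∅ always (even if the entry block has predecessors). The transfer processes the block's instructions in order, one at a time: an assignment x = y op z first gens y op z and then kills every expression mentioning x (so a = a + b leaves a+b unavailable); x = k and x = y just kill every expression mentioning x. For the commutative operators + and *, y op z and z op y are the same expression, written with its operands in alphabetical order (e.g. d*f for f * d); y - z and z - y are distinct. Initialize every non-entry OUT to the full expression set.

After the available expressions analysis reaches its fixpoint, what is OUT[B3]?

Fixpoint table:
  B0:   IN={}   OUT={}
  B1:   IN={}   OUT={}
  B2:   IN={}   OUT={}
  B3:   IN={}   OUT={a*d, b+e}
  B4:   IN={a*d, b+e}   OUT={b+e, c*f, e-b}
  B5:   IN={b+e, c*f, e-b}   OUT={}
  B6:   IN={}   OUT={}

Merge at B3: IN[B3] = OUT[B2] = {}
Applying B3's transfer function to that IN value gives OUT[B3] (row B3 above).

Answer: {a*d, b+e}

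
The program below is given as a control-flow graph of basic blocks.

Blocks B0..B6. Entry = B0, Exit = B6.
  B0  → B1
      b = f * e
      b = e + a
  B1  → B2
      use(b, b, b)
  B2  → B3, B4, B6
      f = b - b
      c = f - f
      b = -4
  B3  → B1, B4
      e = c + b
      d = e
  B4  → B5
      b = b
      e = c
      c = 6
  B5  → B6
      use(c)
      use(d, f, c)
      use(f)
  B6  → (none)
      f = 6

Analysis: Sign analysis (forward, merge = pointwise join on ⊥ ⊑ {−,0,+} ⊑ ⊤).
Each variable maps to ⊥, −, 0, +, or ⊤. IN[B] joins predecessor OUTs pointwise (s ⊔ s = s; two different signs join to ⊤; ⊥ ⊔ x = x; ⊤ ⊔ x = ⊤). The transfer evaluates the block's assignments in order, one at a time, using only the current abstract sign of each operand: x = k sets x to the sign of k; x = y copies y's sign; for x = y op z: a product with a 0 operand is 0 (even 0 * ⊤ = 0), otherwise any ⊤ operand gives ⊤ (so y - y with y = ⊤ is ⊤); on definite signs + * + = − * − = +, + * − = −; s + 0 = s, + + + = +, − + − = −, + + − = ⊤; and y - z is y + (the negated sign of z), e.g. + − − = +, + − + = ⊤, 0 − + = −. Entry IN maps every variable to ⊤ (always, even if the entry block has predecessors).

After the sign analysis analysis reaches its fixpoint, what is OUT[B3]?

Converged values:
  B0:  IN=(all ⊤)  OUT=(all ⊤)
  B1:  IN=(all ⊤)  OUT=(all ⊤)
  B2:  IN=(all ⊤)  OUT={b:-; rest ⊤}
  B3:  IN={b:-; rest ⊤}  OUT={b:-; rest ⊤}
  B4:  IN={b:-; rest ⊤}  OUT={b:-, c:+; rest ⊤}
  B5:  IN={b:-, c:+; rest ⊤}  OUT={b:-, c:+; rest ⊤}
  B6:  IN={b:-; rest ⊤}  OUT={b:-, f:+; rest ⊤}

Merge at B3: IN[B3] = OUT[B2] = {a: ⊤, b: -, c: ⊤, d: ⊤, e: ⊤, f: ⊤}
Applying B3's transfer function to that IN value gives OUT[B3] (row B3 above).

Answer: {a: ⊤, b: -, c: ⊤, d: ⊤, e: ⊤, f: ⊤}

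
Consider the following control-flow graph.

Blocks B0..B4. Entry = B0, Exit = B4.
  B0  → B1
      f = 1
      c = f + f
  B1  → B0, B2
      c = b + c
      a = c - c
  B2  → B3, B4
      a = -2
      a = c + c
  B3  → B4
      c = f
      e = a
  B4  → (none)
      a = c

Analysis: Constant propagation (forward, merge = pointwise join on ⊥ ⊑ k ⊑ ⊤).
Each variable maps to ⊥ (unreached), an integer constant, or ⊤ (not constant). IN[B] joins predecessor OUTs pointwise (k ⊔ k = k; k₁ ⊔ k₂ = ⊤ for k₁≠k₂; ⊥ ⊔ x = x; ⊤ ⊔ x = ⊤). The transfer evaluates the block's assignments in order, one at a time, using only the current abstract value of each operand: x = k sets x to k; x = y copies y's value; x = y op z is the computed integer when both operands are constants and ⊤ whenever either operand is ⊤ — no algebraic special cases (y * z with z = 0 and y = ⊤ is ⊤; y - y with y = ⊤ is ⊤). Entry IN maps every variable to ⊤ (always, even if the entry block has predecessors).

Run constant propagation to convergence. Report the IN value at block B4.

Answer: {a: ⊤, b: ⊤, c: ⊤, d: ⊤, e: ⊤, f: 1}

Derivation:
Per-block solution:
  B0:   IN=(all ⊤)   OUT={c:2, f:1; rest ⊤}
  B1:   IN={c:2, f:1; rest ⊤}   OUT={f:1; rest ⊤}
  B2:   IN={f:1; rest ⊤}   OUT={f:1; rest ⊤}
  B3:   IN={f:1; rest ⊤}   OUT={c:1, f:1; rest ⊤}
  B4:   IN={f:1; rest ⊤}   OUT={f:1; rest ⊤}

Merge at B4: IN[B4] = OUT[B2] ⊔ OUT[B3] = {a: ⊤, b: ⊤, c: ⊤, d: ⊤, e: ⊤, f: 1}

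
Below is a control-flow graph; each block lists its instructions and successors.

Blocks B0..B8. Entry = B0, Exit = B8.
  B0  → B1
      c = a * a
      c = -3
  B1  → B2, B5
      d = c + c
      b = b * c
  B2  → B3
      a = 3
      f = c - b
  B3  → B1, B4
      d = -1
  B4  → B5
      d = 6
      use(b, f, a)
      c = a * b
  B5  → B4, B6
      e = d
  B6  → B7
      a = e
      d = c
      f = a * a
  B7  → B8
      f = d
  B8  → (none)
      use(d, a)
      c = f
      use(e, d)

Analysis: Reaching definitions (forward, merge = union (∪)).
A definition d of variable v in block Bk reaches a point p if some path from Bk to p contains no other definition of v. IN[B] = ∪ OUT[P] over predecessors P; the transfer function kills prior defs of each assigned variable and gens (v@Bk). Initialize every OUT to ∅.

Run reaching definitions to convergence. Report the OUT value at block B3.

Fixpoint table:
  B0:   IN={}   OUT={c@B0}
  B1:   IN={a@B2, b@B1, c@B0, d@B3, f@B2}   OUT={a@B2, b@B1, c@B0, d@B1, f@B2}
  B2:   IN={a@B2, b@B1, c@B0, d@B1, f@B2}   OUT={a@B2, b@B1, c@B0, d@B1, f@B2}
  B3:   IN={a@B2, b@B1, c@B0, d@B1, f@B2}   OUT={a@B2, b@B1, c@B0, d@B3, f@B2}
  B4:   IN={a@B2, b@B1, c@B0, c@B4, d@B1, d@B3, d@B4, e@B5, f@B2}   OUT={a@B2, b@B1, c@B4, d@B4, e@B5, f@B2}
  B5:   IN={a@B2, b@B1, c@B0, c@B4, d@B1, d@B4, e@B5, f@B2}   OUT={a@B2, b@B1, c@B0, c@B4, d@B1, d@B4, e@B5, f@B2}
  B6:   IN={a@B2, b@B1, c@B0, c@B4, d@B1, d@B4, e@B5, f@B2}   OUT={a@B6, b@B1, c@B0, c@B4, d@B6, e@B5, f@B6}
  B7:   IN={a@B6, b@B1, c@B0, c@B4, d@B6, e@B5, f@B6}   OUT={a@B6, b@B1, c@B0, c@B4, d@B6, e@B5, f@B7}
  B8:   IN={a@B6, b@B1, c@B0, c@B4, d@B6, e@B5, f@B7}   OUT={a@B6, b@B1, c@B8, d@B6, e@B5, f@B7}

Merge at B3: IN[B3] = OUT[B2] = {a@B2, b@B1, c@B0, d@B1, f@B2}
Applying B3's transfer function to that IN value gives OUT[B3] (row B3 above).

Answer: {a@B2, b@B1, c@B0, d@B3, f@B2}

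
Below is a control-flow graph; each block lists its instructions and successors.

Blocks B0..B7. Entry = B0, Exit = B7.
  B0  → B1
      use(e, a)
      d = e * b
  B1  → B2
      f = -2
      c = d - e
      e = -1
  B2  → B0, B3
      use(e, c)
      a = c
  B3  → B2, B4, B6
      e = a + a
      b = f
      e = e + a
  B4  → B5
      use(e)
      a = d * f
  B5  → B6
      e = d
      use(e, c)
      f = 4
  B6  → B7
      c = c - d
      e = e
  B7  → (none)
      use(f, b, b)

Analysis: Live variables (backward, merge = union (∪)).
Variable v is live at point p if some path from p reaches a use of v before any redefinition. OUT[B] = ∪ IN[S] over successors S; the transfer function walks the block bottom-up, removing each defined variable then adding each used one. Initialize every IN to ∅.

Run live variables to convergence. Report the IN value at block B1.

Per-block solution:
  B0:  IN={a, b, e}  OUT={b, d, e}
  B1:  IN={b, d, e}  OUT={b, c, d, e, f}
  B2:  IN={b, c, d, e, f}  OUT={a, b, c, d, e, f}
  B3:  IN={a, c, d, f}  OUT={b, c, d, e, f}
  B4:  IN={b, c, d, e, f}  OUT={b, c, d}
  B5:  IN={b, c, d}  OUT={b, c, d, e, f}
  B6:  IN={b, c, d, e, f}  OUT={b, f}
  B7:  IN={b, f}  OUT={}

Merge at B1: OUT[B1] = IN[B2] = {b, c, d, e, f}
Applying B1's transfer function to that OUT value gives IN[B1] (row B1 above).

Answer: {b, d, e}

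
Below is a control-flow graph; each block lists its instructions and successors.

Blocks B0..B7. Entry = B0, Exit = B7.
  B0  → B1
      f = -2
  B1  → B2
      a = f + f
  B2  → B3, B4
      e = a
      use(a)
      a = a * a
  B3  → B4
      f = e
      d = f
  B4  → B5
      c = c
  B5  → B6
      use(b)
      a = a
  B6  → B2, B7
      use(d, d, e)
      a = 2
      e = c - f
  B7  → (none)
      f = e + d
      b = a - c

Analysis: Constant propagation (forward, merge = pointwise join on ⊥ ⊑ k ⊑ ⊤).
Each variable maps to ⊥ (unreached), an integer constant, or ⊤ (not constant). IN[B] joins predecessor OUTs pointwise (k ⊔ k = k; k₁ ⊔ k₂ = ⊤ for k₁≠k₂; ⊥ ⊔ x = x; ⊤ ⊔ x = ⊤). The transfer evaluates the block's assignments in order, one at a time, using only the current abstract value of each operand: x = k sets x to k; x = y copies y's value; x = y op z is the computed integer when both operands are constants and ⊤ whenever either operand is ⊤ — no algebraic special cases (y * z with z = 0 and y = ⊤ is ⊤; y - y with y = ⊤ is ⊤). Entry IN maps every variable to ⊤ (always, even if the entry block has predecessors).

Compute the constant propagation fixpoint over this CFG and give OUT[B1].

Answer: {a: -4, b: ⊤, c: ⊤, d: ⊤, e: ⊤, f: -2}

Working:
Fixpoint table:
  B0: | IN=(all ⊤) | OUT={f:-2; rest ⊤}
  B1: | IN={f:-2; rest ⊤} | OUT={a:-4, f:-2; rest ⊤}
  B2: | IN=(all ⊤) | OUT=(all ⊤)
  B3: | IN=(all ⊤) | OUT=(all ⊤)
  B4: | IN=(all ⊤) | OUT=(all ⊤)
  B5: | IN=(all ⊤) | OUT=(all ⊤)
  B6: | IN=(all ⊤) | OUT={a:2; rest ⊤}
  B7: | IN={a:2; rest ⊤} | OUT={a:2; rest ⊤}

Merge at B1: IN[B1] = OUT[B0] = {a: ⊤, b: ⊤, c: ⊤, d: ⊤, e: ⊤, f: -2}
Applying B1's transfer function to that IN value gives OUT[B1] (row B1 above).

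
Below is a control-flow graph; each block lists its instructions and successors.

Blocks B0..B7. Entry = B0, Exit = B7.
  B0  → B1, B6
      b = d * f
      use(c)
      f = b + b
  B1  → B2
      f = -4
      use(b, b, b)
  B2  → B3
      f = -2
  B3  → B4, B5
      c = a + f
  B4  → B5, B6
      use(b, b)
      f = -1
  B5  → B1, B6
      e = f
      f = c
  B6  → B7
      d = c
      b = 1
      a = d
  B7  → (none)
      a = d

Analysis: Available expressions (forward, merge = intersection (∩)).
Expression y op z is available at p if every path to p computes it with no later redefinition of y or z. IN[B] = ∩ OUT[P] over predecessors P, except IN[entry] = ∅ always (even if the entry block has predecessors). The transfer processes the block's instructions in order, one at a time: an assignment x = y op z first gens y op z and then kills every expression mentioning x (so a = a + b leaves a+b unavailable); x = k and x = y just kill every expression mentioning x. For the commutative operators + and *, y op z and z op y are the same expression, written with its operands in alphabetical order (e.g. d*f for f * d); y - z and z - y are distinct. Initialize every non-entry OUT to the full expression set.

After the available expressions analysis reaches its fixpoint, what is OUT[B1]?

Answer: {b+b}

Trace:
Per-block solution:
  B0:  IN={}  OUT={b+b}
  B1:  IN={b+b}  OUT={b+b}
  B2:  IN={b+b}  OUT={b+b}
  B3:  IN={b+b}  OUT={a+f, b+b}
  B4:  IN={a+f, b+b}  OUT={b+b}
  B5:  IN={b+b}  OUT={b+b}
  B6:  IN={b+b}  OUT={}
  B7:  IN={}  OUT={}

Merge at B1: IN[B1] = OUT[B0] ∩ OUT[B5] = {b+b}
Applying B1's transfer function to that IN value gives OUT[B1] (row B1 above).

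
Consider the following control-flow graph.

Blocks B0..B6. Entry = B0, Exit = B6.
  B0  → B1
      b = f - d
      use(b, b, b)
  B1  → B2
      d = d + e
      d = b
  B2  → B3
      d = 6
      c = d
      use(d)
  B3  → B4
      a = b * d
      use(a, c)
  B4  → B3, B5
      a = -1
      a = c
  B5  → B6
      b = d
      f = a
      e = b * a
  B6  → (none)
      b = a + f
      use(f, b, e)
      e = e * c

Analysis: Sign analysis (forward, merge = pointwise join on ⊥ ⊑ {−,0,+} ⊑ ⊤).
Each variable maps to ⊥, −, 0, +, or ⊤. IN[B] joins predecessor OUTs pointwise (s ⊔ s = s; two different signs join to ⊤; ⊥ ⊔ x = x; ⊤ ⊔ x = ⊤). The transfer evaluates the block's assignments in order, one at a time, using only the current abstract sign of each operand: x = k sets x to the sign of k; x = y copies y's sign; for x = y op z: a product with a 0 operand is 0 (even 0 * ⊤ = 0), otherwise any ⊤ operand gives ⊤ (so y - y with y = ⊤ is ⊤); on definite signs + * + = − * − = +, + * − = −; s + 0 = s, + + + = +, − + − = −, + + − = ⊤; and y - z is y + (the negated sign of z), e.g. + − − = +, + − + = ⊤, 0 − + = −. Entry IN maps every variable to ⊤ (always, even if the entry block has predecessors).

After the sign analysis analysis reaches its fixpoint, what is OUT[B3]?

Fixpoint table:
  B0:   IN=(all ⊤)   OUT=(all ⊤)
  B1:   IN=(all ⊤)   OUT=(all ⊤)
  B2:   IN=(all ⊤)   OUT={c:+, d:+; rest ⊤}
  B3:   IN={c:+, d:+; rest ⊤}   OUT={c:+, d:+; rest ⊤}
  B4:   IN={c:+, d:+; rest ⊤}   OUT={a:+, c:+, d:+; rest ⊤}
  B5:   IN={a:+, c:+, d:+; rest ⊤}   OUT={a:+, b:+, c:+, d:+, e:+, f:+; rest ⊤}
  B6:   IN={a:+, b:+, c:+, d:+, e:+, f:+; rest ⊤}   OUT={a:+, b:+, c:+, d:+, e:+, f:+; rest ⊤}

Merge at B3: IN[B3] = OUT[B2] ⊔ OUT[B4] = {a: ⊤, b: ⊤, c: +, d: +, e: ⊤, f: ⊤}
Applying B3's transfer function to that IN value gives OUT[B3] (row B3 above).

Answer: {a: ⊤, b: ⊤, c: +, d: +, e: ⊤, f: ⊤}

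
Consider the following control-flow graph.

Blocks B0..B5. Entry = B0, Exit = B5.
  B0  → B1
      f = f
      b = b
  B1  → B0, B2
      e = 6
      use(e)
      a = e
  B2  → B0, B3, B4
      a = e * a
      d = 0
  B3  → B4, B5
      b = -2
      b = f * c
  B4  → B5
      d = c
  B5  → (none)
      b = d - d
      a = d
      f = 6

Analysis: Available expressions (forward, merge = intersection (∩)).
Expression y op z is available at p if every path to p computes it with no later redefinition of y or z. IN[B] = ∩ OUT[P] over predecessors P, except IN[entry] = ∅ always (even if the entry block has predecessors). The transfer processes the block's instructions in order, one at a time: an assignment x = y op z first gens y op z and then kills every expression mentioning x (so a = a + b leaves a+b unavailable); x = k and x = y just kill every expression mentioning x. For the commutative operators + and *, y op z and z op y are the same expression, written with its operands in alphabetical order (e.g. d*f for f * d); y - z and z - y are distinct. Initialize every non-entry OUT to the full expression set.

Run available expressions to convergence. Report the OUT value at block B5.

Answer: {d-d}

Trace:
Fixpoint table:
  B0:  IN={}  OUT={}
  B1:  IN={}  OUT={}
  B2:  IN={}  OUT={}
  B3:  IN={}  OUT={c*f}
  B4:  IN={}  OUT={}
  B5:  IN={}  OUT={d-d}

Merge at B5: IN[B5] = OUT[B3] ∩ OUT[B4] = {}
Applying B5's transfer function to that IN value gives OUT[B5] (row B5 above).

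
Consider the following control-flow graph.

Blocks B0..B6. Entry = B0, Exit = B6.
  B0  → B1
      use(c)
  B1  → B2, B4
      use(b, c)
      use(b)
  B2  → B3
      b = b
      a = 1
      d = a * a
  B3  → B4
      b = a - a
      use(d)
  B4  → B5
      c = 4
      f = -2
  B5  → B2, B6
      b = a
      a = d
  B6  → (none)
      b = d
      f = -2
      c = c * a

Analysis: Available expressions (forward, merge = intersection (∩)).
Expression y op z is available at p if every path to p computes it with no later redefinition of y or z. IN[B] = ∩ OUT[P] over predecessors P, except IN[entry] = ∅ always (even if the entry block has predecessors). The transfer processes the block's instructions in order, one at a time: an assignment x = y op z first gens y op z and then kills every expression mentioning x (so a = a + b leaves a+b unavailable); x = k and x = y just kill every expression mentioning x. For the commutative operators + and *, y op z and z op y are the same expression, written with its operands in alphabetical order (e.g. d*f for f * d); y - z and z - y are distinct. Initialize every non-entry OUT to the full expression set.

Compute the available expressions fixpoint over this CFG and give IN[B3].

Answer: {a*a}

Derivation:
Fixpoint table:
  B0:   IN={}   OUT={}
  B1:   IN={}   OUT={}
  B2:   IN={}   OUT={a*a}
  B3:   IN={a*a}   OUT={a*a, a-a}
  B4:   IN={}   OUT={}
  B5:   IN={}   OUT={}
  B6:   IN={}   OUT={}

Merge at B3: IN[B3] = OUT[B2] = {a*a}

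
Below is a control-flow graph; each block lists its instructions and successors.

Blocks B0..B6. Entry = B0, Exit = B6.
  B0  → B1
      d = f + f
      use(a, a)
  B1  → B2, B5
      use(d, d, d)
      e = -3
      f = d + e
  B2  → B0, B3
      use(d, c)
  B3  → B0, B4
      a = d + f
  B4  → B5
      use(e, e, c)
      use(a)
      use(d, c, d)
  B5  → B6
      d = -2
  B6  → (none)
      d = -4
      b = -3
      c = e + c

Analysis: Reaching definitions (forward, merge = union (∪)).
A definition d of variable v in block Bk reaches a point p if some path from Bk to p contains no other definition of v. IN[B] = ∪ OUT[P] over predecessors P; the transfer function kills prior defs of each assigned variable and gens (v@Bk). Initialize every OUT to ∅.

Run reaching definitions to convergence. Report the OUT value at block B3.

Fixpoint table:
  B0:  IN={a@B3, d@B0, e@B1, f@B1}  OUT={a@B3, d@B0, e@B1, f@B1}
  B1:  IN={a@B3, d@B0, e@B1, f@B1}  OUT={a@B3, d@B0, e@B1, f@B1}
  B2:  IN={a@B3, d@B0, e@B1, f@B1}  OUT={a@B3, d@B0, e@B1, f@B1}
  B3:  IN={a@B3, d@B0, e@B1, f@B1}  OUT={a@B3, d@B0, e@B1, f@B1}
  B4:  IN={a@B3, d@B0, e@B1, f@B1}  OUT={a@B3, d@B0, e@B1, f@B1}
  B5:  IN={a@B3, d@B0, e@B1, f@B1}  OUT={a@B3, d@B5, e@B1, f@B1}
  B6:  IN={a@B3, d@B5, e@B1, f@B1}  OUT={a@B3, b@B6, c@B6, d@B6, e@B1, f@B1}

Merge at B3: IN[B3] = OUT[B2] = {a@B3, d@B0, e@B1, f@B1}
Applying B3's transfer function to that IN value gives OUT[B3] (row B3 above).

Answer: {a@B3, d@B0, e@B1, f@B1}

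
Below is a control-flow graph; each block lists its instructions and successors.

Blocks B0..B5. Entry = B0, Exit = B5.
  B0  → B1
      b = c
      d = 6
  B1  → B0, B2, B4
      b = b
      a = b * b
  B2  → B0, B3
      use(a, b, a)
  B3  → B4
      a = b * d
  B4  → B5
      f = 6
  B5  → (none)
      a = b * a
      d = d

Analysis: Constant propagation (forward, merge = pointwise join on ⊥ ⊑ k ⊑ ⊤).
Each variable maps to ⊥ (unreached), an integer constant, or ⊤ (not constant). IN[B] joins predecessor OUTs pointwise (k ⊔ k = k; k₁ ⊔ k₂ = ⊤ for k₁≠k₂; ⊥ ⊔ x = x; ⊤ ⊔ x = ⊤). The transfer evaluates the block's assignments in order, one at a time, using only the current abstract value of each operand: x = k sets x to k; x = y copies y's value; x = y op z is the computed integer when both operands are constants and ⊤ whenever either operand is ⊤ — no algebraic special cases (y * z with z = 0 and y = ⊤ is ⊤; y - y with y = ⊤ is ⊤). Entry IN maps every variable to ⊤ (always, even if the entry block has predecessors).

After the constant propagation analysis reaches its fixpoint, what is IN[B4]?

Answer: {a: ⊤, b: ⊤, c: ⊤, d: 6, e: ⊤, f: ⊤}

Working:
Converged values:
  B0: | IN=(all ⊤) | OUT={d:6; rest ⊤}
  B1: | IN={d:6; rest ⊤} | OUT={d:6; rest ⊤}
  B2: | IN={d:6; rest ⊤} | OUT={d:6; rest ⊤}
  B3: | IN={d:6; rest ⊤} | OUT={d:6; rest ⊤}
  B4: | IN={d:6; rest ⊤} | OUT={d:6, f:6; rest ⊤}
  B5: | IN={d:6, f:6; rest ⊤} | OUT={d:6, f:6; rest ⊤}

Merge at B4: IN[B4] = OUT[B1] ⊔ OUT[B3] = {a: ⊤, b: ⊤, c: ⊤, d: 6, e: ⊤, f: ⊤}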